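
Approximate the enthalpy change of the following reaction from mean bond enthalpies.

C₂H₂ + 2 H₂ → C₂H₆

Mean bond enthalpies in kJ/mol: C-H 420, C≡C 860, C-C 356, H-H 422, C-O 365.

ΔH ≈ −332 kJ

Bonds broken (reactants):
  C≡C: 1 × 860 = 860
  C-H: 2 × 420 = 840
  H-H: 2 × 422 = 844
  Σ(broken) = 2544 kJ
Bonds formed (products):
  C-C: 1 × 356 = 356
  C-H: 6 × 420 = 2520
  Σ(formed) = 2876 kJ
ΔH = Σ(broken) − Σ(formed) = 2544 − 2876 = −332 kJ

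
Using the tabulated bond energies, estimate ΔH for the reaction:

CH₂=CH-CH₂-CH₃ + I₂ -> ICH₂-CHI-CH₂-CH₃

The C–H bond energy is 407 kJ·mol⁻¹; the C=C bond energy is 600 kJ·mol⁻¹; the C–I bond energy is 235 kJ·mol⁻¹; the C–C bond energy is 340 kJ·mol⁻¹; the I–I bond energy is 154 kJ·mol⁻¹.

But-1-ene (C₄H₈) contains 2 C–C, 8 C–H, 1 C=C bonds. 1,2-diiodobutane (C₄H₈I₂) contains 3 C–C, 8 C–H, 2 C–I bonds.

Bonds broken (reactants):
  C–C: 2 × 340 = 680
  C–H: 8 × 407 = 3256
  C=C: 1 × 600 = 600
  I–I: 1 × 154 = 154
  Σ(broken) = 4690 kJ
Bonds formed (products):
  C–C: 3 × 340 = 1020
  C–H: 8 × 407 = 3256
  C–I: 2 × 235 = 470
  Σ(formed) = 4746 kJ
ΔH = Σ(broken) − Σ(formed) = 4690 − 4746 = −56 kJ

ΔH ≈ −56 kJ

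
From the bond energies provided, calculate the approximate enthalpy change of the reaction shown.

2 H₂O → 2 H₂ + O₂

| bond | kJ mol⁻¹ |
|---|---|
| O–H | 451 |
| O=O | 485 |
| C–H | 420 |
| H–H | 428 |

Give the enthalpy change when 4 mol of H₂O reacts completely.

ΔH = +926 kJ

Bonds broken (reactants):
  O–H: 4 × 451 = 1804
  Σ(broken) = 1804 kJ
Bonds formed (products):
  H–H: 2 × 428 = 856
  O=O: 1 × 485 = 485
  Σ(formed) = 1341 kJ
ΔH = Σ(broken) − Σ(formed) = 1804 − 1341 = +463 kJ
For 2× the reaction as written: 2 × (+463) = +926 kJ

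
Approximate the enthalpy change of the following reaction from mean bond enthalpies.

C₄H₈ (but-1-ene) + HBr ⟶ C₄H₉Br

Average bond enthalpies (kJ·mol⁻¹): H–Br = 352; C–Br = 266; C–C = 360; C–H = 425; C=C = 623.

Bonds broken (reactants):
  C–C: 2 × 360 = 720
  C–H: 8 × 425 = 3400
  C=C: 1 × 623 = 623
  H–Br: 1 × 352 = 352
  Σ(broken) = 5095 kJ
Bonds formed (products):
  C–Br: 1 × 266 = 266
  C–C: 3 × 360 = 1080
  C–H: 9 × 425 = 3825
  Σ(formed) = 5171 kJ
ΔH = Σ(broken) − Σ(formed) = 5095 − 5171 = −76 kJ

ΔH ≈ −76 kJ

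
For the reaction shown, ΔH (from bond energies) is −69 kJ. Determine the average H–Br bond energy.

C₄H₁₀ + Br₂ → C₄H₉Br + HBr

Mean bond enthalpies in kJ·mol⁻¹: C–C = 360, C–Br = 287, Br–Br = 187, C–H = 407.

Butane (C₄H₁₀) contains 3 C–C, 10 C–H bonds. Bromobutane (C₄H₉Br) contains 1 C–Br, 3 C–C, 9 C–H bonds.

D(H–Br) ≈ 376 kJ/mol

Let D be the H–Br bond energy.
Σ(broken) = 1×187 + 3×360 + 10×407 = 5337
Σ(formed) = 1×287 + 3×360 + 9×407 + 1×D = 5030 + D
ΔH = Σ(broken) − Σ(formed) = (5337) − (5030 + D) = +307 − D
Setting this equal to −69 kJ gives D = 376 kJ/mol.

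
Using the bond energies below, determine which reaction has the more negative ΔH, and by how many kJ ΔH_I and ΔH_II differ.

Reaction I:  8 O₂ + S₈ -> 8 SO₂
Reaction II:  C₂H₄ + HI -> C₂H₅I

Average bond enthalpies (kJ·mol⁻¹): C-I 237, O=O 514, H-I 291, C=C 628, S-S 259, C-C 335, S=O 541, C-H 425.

Reaction I, by 2394 kJ

Reaction I:
  Bonds broken (reactants):
    O=O: 8 × 514 = 4112
    S-S: 8 × 259 = 2072
    Σ(broken) = 6184 kJ
  Bonds formed (products):
    S=O: 16 × 541 = 8656
    Σ(formed) = 8656 kJ
  ΔH_I = 6184 − 8656 = −2472 kJ
Reaction II:
  Bonds broken (reactants):
    C-H: 4 × 425 = 1700
    C=C: 1 × 628 = 628
    H-I: 1 × 291 = 291
    Σ(broken) = 2619 kJ
  Bonds formed (products):
    C-C: 1 × 335 = 335
    C-H: 5 × 425 = 2125
    C-I: 1 × 237 = 237
    Σ(formed) = 2697 kJ
  ΔH_II = 2619 − 2697 = −78 kJ
ΔH_I − ΔH_II = −2394 kJ, so reaction I has the more negative ΔH; |ΔH_I − ΔH_II| = 2394 kJ.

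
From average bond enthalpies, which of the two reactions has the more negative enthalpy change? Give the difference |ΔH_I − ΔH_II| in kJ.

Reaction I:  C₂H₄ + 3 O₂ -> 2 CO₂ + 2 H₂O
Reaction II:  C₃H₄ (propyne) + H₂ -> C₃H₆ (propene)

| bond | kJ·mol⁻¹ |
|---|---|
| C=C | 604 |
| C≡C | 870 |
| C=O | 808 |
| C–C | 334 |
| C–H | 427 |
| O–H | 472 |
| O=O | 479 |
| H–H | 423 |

Reaction I, by 1206 kJ

Reaction I:
  Bonds broken (reactants):
    C–H: 4 × 427 = 1708
    C=C: 1 × 604 = 604
    O=O: 3 × 479 = 1437
    Σ(broken) = 3749 kJ
  Bonds formed (products):
    C=O: 4 × 808 = 3232
    O–H: 4 × 472 = 1888
    Σ(formed) = 5120 kJ
  ΔH_I = 3749 − 5120 = −1371 kJ
Reaction II:
  Bonds broken (reactants):
    C≡C: 1 × 870 = 870
    C–C: 1 × 334 = 334
    C–H: 4 × 427 = 1708
    H–H: 1 × 423 = 423
    Σ(broken) = 3335 kJ
  Bonds formed (products):
    C–C: 1 × 334 = 334
    C–H: 6 × 427 = 2562
    C=C: 1 × 604 = 604
    Σ(formed) = 3500 kJ
  ΔH_II = 3335 − 3500 = −165 kJ
ΔH_I − ΔH_II = −1206 kJ, so reaction I has the more negative ΔH; |ΔH_I − ΔH_II| = 1206 kJ.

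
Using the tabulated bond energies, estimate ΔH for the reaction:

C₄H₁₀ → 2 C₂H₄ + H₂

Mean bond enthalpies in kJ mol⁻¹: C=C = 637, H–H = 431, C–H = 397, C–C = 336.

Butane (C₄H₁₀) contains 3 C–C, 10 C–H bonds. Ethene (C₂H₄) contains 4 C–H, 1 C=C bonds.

ΔH ≈ +97 kJ

Bonds broken (reactants):
  C–C: 3 × 336 = 1008
  C–H: 10 × 397 = 3970
  Σ(broken) = 4978 kJ
Bonds formed (products):
  C–H: 8 × 397 = 3176
  C=C: 2 × 637 = 1274
  H–H: 1 × 431 = 431
  Σ(formed) = 4881 kJ
ΔH = Σ(broken) − Σ(formed) = 4978 − 4881 = +97 kJ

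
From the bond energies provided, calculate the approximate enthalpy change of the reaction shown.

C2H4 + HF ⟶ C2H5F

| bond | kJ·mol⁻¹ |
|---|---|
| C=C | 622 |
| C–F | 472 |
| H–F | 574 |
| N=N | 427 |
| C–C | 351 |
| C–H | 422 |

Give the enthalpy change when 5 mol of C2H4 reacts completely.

Bonds broken (reactants):
  C–H: 4 × 422 = 1688
  C=C: 1 × 622 = 622
  H–F: 1 × 574 = 574
  Σ(broken) = 2884 kJ
Bonds formed (products):
  C–C: 1 × 351 = 351
  C–F: 1 × 472 = 472
  C–H: 5 × 422 = 2110
  Σ(formed) = 2933 kJ
ΔH = Σ(broken) − Σ(formed) = 2884 − 2933 = −49 kJ
For 5× the reaction as written: 5 × (−49) = −245 kJ

ΔH = −245 kJ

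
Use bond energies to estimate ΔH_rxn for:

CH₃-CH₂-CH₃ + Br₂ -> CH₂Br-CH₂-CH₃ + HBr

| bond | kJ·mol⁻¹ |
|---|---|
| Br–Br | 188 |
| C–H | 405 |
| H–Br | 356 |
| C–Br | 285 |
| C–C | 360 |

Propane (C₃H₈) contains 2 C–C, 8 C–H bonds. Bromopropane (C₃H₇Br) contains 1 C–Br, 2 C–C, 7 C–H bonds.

ΔH ≈ −48 kJ

Bonds broken (reactants):
  Br–Br: 1 × 188 = 188
  C–C: 2 × 360 = 720
  C–H: 8 × 405 = 3240
  Σ(broken) = 4148 kJ
Bonds formed (products):
  C–Br: 1 × 285 = 285
  C–C: 2 × 360 = 720
  C–H: 7 × 405 = 2835
  H–Br: 1 × 356 = 356
  Σ(formed) = 4196 kJ
ΔH = Σ(broken) − Σ(formed) = 4148 − 4196 = −48 kJ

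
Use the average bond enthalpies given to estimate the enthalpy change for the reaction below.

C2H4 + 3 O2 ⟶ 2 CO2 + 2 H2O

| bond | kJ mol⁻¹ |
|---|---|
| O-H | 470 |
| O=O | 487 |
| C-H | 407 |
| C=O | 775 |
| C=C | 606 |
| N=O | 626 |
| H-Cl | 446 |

Bonds broken (reactants):
  C-H: 4 × 407 = 1628
  C=C: 1 × 606 = 606
  O=O: 3 × 487 = 1461
  Σ(broken) = 3695 kJ
Bonds formed (products):
  C=O: 4 × 775 = 3100
  O-H: 4 × 470 = 1880
  Σ(formed) = 4980 kJ
ΔH = Σ(broken) − Σ(formed) = 3695 − 4980 = −1285 kJ

ΔH ≈ −1285 kJ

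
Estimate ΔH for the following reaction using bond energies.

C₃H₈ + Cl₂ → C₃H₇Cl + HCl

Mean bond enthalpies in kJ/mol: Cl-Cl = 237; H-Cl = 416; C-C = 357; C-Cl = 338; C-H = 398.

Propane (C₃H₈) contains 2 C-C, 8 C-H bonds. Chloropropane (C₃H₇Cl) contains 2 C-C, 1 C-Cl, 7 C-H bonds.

Bonds broken (reactants):
  C-C: 2 × 357 = 714
  C-H: 8 × 398 = 3184
  Cl-Cl: 1 × 237 = 237
  Σ(broken) = 4135 kJ
Bonds formed (products):
  C-C: 2 × 357 = 714
  C-Cl: 1 × 338 = 338
  C-H: 7 × 398 = 2786
  H-Cl: 1 × 416 = 416
  Σ(formed) = 4254 kJ
ΔH = Σ(broken) − Σ(formed) = 4135 − 4254 = −119 kJ

ΔH ≈ −119 kJ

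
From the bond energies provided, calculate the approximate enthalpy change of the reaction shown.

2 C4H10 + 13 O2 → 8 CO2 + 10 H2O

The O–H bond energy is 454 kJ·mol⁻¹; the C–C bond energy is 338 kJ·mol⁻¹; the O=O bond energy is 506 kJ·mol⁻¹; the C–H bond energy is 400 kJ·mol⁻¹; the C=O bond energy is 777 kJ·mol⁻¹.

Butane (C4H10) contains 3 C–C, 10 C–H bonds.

ΔH ≈ −4906 kJ

Bonds broken (reactants):
  C–C: 6 × 338 = 2028
  C–H: 20 × 400 = 8000
  O=O: 13 × 506 = 6578
  Σ(broken) = 16606 kJ
Bonds formed (products):
  C=O: 16 × 777 = 12432
  O–H: 20 × 454 = 9080
  Σ(formed) = 21512 kJ
ΔH = Σ(broken) − Σ(formed) = 16606 − 21512 = −4906 kJ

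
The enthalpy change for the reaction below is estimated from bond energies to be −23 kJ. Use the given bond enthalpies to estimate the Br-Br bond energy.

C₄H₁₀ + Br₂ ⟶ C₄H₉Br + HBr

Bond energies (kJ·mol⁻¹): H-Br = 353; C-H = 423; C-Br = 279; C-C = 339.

Let D be the Br-Br bond energy.
Σ(broken) = 1×D + 3×339 + 10×423 = 5247 + D
Σ(formed) = 1×279 + 3×339 + 9×423 + 1×353 = 5456
ΔH = Σ(broken) − Σ(formed) = (5247 + D) − (5456) = −209 + D
Setting this equal to −23 kJ gives D = 186 kJ/mol.

D(Br-Br) ≈ 186 kJ/mol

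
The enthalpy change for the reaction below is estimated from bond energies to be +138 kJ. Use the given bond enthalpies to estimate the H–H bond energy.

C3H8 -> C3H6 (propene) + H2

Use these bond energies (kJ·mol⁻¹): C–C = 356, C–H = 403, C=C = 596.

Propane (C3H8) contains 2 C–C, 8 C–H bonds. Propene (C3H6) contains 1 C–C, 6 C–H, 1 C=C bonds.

D(H–H) ≈ 428 kJ/mol

Let D be the H–H bond energy.
Σ(broken) = 2×356 + 8×403 = 3936
Σ(formed) = 1×356 + 6×403 + 1×596 + 1×D = 3370 + D
ΔH = Σ(broken) − Σ(formed) = (3936) − (3370 + D) = +566 − D
Setting this equal to +138 kJ gives D = 428 kJ/mol.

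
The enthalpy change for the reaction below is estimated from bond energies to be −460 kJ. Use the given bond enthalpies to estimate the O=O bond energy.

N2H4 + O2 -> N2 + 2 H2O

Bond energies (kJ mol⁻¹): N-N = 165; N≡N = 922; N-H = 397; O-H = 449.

Let D be the O=O bond energy.
Σ(broken) = 4×397 + 1×165 + 1×D = 1753 + D
Σ(formed) = 1×922 + 4×449 = 2718
ΔH = Σ(broken) − Σ(formed) = (1753 + D) − (2718) = −965 + D
Setting this equal to −460 kJ gives D = 505 kJ/mol.

D(O=O) ≈ 505 kJ/mol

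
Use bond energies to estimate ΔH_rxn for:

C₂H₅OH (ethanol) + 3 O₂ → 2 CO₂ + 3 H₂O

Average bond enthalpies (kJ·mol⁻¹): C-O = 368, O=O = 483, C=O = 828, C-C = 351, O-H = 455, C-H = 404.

Bonds broken (reactants):
  C-C: 1 × 351 = 351
  C-H: 5 × 404 = 2020
  C-O: 1 × 368 = 368
  O-H: 1 × 455 = 455
  O=O: 3 × 483 = 1449
  Σ(broken) = 4643 kJ
Bonds formed (products):
  C=O: 4 × 828 = 3312
  O-H: 6 × 455 = 2730
  Σ(formed) = 6042 kJ
ΔH = Σ(broken) − Σ(formed) = 4643 − 6042 = −1399 kJ

ΔH ≈ −1399 kJ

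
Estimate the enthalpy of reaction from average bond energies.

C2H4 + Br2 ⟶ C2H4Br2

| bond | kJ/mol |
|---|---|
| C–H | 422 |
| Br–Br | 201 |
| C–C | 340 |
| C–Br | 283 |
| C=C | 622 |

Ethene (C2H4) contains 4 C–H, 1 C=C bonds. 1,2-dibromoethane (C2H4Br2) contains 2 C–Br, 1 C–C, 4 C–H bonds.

ΔH ≈ −83 kJ

Bonds broken (reactants):
  Br–Br: 1 × 201 = 201
  C–H: 4 × 422 = 1688
  C=C: 1 × 622 = 622
  Σ(broken) = 2511 kJ
Bonds formed (products):
  C–Br: 2 × 283 = 566
  C–C: 1 × 340 = 340
  C–H: 4 × 422 = 1688
  Σ(formed) = 2594 kJ
ΔH = Σ(broken) − Σ(formed) = 2511 − 2594 = −83 kJ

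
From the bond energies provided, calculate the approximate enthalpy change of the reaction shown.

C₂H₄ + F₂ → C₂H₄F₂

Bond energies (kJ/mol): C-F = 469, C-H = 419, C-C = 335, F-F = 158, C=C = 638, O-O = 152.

Bonds broken (reactants):
  C-H: 4 × 419 = 1676
  C=C: 1 × 638 = 638
  F-F: 1 × 158 = 158
  Σ(broken) = 2472 kJ
Bonds formed (products):
  C-C: 1 × 335 = 335
  C-F: 2 × 469 = 938
  C-H: 4 × 419 = 1676
  Σ(formed) = 2949 kJ
ΔH = Σ(broken) − Σ(formed) = 2472 − 2949 = −477 kJ

ΔH ≈ −477 kJ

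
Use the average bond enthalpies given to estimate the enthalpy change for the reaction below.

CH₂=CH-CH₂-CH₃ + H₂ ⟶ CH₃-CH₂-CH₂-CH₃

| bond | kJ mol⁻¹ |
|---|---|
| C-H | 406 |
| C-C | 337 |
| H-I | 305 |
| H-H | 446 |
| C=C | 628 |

Bonds broken (reactants):
  C-C: 2 × 337 = 674
  C-H: 8 × 406 = 3248
  C=C: 1 × 628 = 628
  H-H: 1 × 446 = 446
  Σ(broken) = 4996 kJ
Bonds formed (products):
  C-C: 3 × 337 = 1011
  C-H: 10 × 406 = 4060
  Σ(formed) = 5071 kJ
ΔH = Σ(broken) − Σ(formed) = 4996 − 5071 = −75 kJ

ΔH ≈ −75 kJ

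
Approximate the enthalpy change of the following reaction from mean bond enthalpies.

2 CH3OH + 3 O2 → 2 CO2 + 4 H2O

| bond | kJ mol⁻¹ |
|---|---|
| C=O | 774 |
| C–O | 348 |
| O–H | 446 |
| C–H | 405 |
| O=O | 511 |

Bonds broken (reactants):
  C–H: 6 × 405 = 2430
  C–O: 2 × 348 = 696
  O–H: 2 × 446 = 892
  O=O: 3 × 511 = 1533
  Σ(broken) = 5551 kJ
Bonds formed (products):
  C=O: 4 × 774 = 3096
  O–H: 8 × 446 = 3568
  Σ(formed) = 6664 kJ
ΔH = Σ(broken) − Σ(formed) = 5551 − 6664 = −1113 kJ

ΔH ≈ −1113 kJ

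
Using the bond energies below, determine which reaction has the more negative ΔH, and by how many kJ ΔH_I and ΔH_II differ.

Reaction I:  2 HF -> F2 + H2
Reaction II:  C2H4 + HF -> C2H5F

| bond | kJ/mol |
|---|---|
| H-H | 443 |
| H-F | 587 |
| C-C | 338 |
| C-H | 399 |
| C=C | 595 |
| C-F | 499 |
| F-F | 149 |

Reaction I:
  Bonds broken (reactants):
    H-F: 2 × 587 = 1174
    Σ(broken) = 1174 kJ
  Bonds formed (products):
    F-F: 1 × 149 = 149
    H-H: 1 × 443 = 443
    Σ(formed) = 592 kJ
  ΔH_I = 1174 − 592 = +582 kJ
Reaction II:
  Bonds broken (reactants):
    C-H: 4 × 399 = 1596
    C=C: 1 × 595 = 595
    H-F: 1 × 587 = 587
    Σ(broken) = 2778 kJ
  Bonds formed (products):
    C-C: 1 × 338 = 338
    C-F: 1 × 499 = 499
    C-H: 5 × 399 = 1995
    Σ(formed) = 2832 kJ
  ΔH_II = 2778 − 2832 = −54 kJ
ΔH_I − ΔH_II = +636 kJ, so reaction II has the more negative ΔH; |ΔH_I − ΔH_II| = 636 kJ.

Reaction II, by 636 kJ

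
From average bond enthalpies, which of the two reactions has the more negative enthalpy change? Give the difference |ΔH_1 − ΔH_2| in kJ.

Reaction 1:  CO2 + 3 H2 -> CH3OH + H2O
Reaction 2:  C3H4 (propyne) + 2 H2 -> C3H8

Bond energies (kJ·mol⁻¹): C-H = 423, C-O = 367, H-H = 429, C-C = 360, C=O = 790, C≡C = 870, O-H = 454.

Reaction 1:
  Bonds broken (reactants):
    C=O: 2 × 790 = 1580
    H-H: 3 × 429 = 1287
    Σ(broken) = 2867 kJ
  Bonds formed (products):
    C-H: 3 × 423 = 1269
    C-O: 1 × 367 = 367
    O-H: 3 × 454 = 1362
    Σ(formed) = 2998 kJ
  ΔH_1 = 2867 − 2998 = −131 kJ
Reaction 2:
  Bonds broken (reactants):
    C≡C: 1 × 870 = 870
    C-C: 1 × 360 = 360
    C-H: 4 × 423 = 1692
    H-H: 2 × 429 = 858
    Σ(broken) = 3780 kJ
  Bonds formed (products):
    C-C: 2 × 360 = 720
    C-H: 8 × 423 = 3384
    Σ(formed) = 4104 kJ
  ΔH_2 = 3780 − 4104 = −324 kJ
ΔH_1 − ΔH_2 = +193 kJ, so reaction 2 has the more negative ΔH; |ΔH_1 − ΔH_2| = 193 kJ.

Reaction 2, by 193 kJ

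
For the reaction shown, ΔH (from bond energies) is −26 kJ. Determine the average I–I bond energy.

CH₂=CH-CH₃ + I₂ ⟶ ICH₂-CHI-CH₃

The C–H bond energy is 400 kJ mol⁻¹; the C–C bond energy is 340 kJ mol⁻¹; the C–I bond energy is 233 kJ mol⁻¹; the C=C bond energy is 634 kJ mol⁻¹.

D(I–I) ≈ 146 kJ/mol

Let D be the I–I bond energy.
Σ(broken) = 1×340 + 6×400 + 1×634 + 1×D = 3374 + D
Σ(formed) = 2×340 + 6×400 + 2×233 = 3546
ΔH = Σ(broken) − Σ(formed) = (3374 + D) − (3546) = −172 + D
Setting this equal to −26 kJ gives D = 146 kJ/mol.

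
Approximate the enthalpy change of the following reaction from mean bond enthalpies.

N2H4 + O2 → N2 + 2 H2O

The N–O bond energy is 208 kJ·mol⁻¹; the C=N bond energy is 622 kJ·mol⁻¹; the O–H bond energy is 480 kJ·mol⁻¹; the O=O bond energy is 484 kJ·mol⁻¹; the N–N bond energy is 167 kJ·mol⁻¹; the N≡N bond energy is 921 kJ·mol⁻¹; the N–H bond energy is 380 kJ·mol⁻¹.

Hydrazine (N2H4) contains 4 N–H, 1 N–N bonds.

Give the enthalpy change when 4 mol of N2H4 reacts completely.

Bonds broken (reactants):
  N–H: 4 × 380 = 1520
  N–N: 1 × 167 = 167
  O=O: 1 × 484 = 484
  Σ(broken) = 2171 kJ
Bonds formed (products):
  N≡N: 1 × 921 = 921
  O–H: 4 × 480 = 1920
  Σ(formed) = 2841 kJ
ΔH = Σ(broken) − Σ(formed) = 2171 − 2841 = −670 kJ
For 4× the reaction as written: 4 × (−670) = −2680 kJ

ΔH = −2680 kJ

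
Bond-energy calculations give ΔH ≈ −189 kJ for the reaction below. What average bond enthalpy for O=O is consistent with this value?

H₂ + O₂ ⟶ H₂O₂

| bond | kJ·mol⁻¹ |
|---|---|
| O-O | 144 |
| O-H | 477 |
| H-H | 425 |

Let D be the O=O bond energy.
Σ(broken) = 1×425 + 1×D = 425 + D
Σ(formed) = 2×477 + 1×144 = 1098
ΔH = Σ(broken) − Σ(formed) = (425 + D) − (1098) = −673 + D
Setting this equal to −189 kJ gives D = 484 kJ/mol.

D(O=O) ≈ 484 kJ/mol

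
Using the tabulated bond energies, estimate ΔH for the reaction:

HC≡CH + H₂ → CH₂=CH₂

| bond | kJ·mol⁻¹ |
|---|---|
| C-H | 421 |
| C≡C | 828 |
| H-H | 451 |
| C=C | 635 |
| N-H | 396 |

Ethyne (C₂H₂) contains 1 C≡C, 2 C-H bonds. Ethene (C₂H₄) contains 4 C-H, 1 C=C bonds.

ΔH ≈ −198 kJ

Bonds broken (reactants):
  C≡C: 1 × 828 = 828
  C-H: 2 × 421 = 842
  H-H: 1 × 451 = 451
  Σ(broken) = 2121 kJ
Bonds formed (products):
  C-H: 4 × 421 = 1684
  C=C: 1 × 635 = 635
  Σ(formed) = 2319 kJ
ΔH = Σ(broken) − Σ(formed) = 2121 − 2319 = −198 kJ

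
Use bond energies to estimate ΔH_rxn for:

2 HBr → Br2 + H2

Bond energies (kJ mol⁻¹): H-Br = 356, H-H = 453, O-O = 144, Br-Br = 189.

ΔH ≈ +70 kJ

Bonds broken (reactants):
  H-Br: 2 × 356 = 712
  Σ(broken) = 712 kJ
Bonds formed (products):
  Br-Br: 1 × 189 = 189
  H-H: 1 × 453 = 453
  Σ(formed) = 642 kJ
ΔH = Σ(broken) − Σ(formed) = 712 − 642 = +70 kJ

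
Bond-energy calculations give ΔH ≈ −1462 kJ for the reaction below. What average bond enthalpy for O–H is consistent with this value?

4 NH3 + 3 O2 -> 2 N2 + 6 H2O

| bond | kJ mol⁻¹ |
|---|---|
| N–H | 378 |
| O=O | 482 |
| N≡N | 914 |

Let D be the O–H bond energy.
Σ(broken) = 12×378 + 3×482 = 5982
Σ(formed) = 2×914 + 12×D = 1828 + 12D
ΔH = Σ(broken) − Σ(formed) = (5982) − (1828 + 12D) = +4154 − 12D
Setting this equal to −1462 kJ gives 12D = 5616, so D = 468 kJ/mol.

D(O–H) ≈ 468 kJ/mol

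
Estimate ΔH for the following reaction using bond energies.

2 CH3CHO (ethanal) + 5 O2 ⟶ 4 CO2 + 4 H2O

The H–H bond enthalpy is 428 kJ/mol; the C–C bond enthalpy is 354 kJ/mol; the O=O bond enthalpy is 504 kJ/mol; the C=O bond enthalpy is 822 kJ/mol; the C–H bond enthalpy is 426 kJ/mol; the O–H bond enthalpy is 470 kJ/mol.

ΔH ≈ −2056 kJ

Bonds broken (reactants):
  C–C: 2 × 354 = 708
  C–H: 8 × 426 = 3408
  C=O: 2 × 822 = 1644
  O=O: 5 × 504 = 2520
  Σ(broken) = 8280 kJ
Bonds formed (products):
  C=O: 8 × 822 = 6576
  O–H: 8 × 470 = 3760
  Σ(formed) = 10336 kJ
ΔH = Σ(broken) − Σ(formed) = 8280 − 10336 = −2056 kJ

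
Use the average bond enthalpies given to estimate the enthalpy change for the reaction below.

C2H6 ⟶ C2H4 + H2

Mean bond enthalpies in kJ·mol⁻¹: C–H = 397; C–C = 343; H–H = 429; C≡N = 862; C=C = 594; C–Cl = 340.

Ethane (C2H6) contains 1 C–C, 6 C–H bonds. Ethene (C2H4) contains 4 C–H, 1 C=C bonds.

Bonds broken (reactants):
  C–C: 1 × 343 = 343
  C–H: 6 × 397 = 2382
  Σ(broken) = 2725 kJ
Bonds formed (products):
  C–H: 4 × 397 = 1588
  C=C: 1 × 594 = 594
  H–H: 1 × 429 = 429
  Σ(formed) = 2611 kJ
ΔH = Σ(broken) − Σ(formed) = 2725 − 2611 = +114 kJ

ΔH ≈ +114 kJ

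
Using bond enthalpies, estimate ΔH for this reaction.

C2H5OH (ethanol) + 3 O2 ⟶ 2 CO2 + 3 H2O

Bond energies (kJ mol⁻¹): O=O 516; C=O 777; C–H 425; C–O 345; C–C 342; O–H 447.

Bonds broken (reactants):
  C–C: 1 × 342 = 342
  C–H: 5 × 425 = 2125
  C–O: 1 × 345 = 345
  O–H: 1 × 447 = 447
  O=O: 3 × 516 = 1548
  Σ(broken) = 4807 kJ
Bonds formed (products):
  C=O: 4 × 777 = 3108
  O–H: 6 × 447 = 2682
  Σ(formed) = 5790 kJ
ΔH = Σ(broken) − Σ(formed) = 4807 − 5790 = −983 kJ

ΔH ≈ −983 kJ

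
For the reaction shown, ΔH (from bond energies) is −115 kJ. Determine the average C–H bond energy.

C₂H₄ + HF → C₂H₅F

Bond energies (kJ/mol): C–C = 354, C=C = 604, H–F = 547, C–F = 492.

Let D be the C–H bond energy.
Σ(broken) = 4×D + 1×604 + 1×547 = 1151 + 4D
Σ(formed) = 1×354 + 1×492 + 5×D = 846 + 5D
ΔH = Σ(broken) − Σ(formed) = (1151 + 4D) − (846 + 5D) = +305 − D
Setting this equal to −115 kJ gives D = 420 kJ/mol.

D(C–H) ≈ 420 kJ/mol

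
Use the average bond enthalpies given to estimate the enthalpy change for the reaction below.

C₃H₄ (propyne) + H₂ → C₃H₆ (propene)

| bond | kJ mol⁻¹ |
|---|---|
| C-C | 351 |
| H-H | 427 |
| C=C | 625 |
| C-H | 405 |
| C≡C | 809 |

Bonds broken (reactants):
  C≡C: 1 × 809 = 809
  C-C: 1 × 351 = 351
  C-H: 4 × 405 = 1620
  H-H: 1 × 427 = 427
  Σ(broken) = 3207 kJ
Bonds formed (products):
  C-C: 1 × 351 = 351
  C-H: 6 × 405 = 2430
  C=C: 1 × 625 = 625
  Σ(formed) = 3406 kJ
ΔH = Σ(broken) − Σ(formed) = 3207 − 3406 = −199 kJ

ΔH ≈ −199 kJ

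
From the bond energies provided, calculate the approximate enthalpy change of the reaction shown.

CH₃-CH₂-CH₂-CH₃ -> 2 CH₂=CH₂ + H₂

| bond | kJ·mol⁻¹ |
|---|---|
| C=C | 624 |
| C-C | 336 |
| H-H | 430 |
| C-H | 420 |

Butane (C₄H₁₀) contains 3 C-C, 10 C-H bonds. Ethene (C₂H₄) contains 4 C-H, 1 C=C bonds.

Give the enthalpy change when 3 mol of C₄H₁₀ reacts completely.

Bonds broken (reactants):
  C-C: 3 × 336 = 1008
  C-H: 10 × 420 = 4200
  Σ(broken) = 5208 kJ
Bonds formed (products):
  C-H: 8 × 420 = 3360
  C=C: 2 × 624 = 1248
  H-H: 1 × 430 = 430
  Σ(formed) = 5038 kJ
ΔH = Σ(broken) − Σ(formed) = 5208 − 5038 = +170 kJ
For 3× the reaction as written: 3 × (+170) = +510 kJ

ΔH = +510 kJ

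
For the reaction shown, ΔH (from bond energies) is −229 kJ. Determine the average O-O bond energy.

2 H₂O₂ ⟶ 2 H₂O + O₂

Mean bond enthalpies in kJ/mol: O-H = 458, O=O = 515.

Let D be the O-O bond energy.
Σ(broken) = 4×458 + 2×D = 1832 + 2D
Σ(formed) = 4×458 + 1×515 = 2347
ΔH = Σ(broken) − Σ(formed) = (1832 + 2D) − (2347) = −515 + 2D
Setting this equal to −229 kJ gives 2D = 286, so D = 143 kJ/mol.

D(O-O) ≈ 143 kJ/mol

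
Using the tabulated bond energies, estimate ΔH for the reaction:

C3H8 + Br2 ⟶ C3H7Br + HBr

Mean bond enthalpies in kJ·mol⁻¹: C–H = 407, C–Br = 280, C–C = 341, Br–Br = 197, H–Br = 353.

ΔH ≈ −29 kJ

Bonds broken (reactants):
  Br–Br: 1 × 197 = 197
  C–C: 2 × 341 = 682
  C–H: 8 × 407 = 3256
  Σ(broken) = 4135 kJ
Bonds formed (products):
  C–Br: 1 × 280 = 280
  C–C: 2 × 341 = 682
  C–H: 7 × 407 = 2849
  H–Br: 1 × 353 = 353
  Σ(formed) = 4164 kJ
ΔH = Σ(broken) − Σ(formed) = 4135 − 4164 = −29 kJ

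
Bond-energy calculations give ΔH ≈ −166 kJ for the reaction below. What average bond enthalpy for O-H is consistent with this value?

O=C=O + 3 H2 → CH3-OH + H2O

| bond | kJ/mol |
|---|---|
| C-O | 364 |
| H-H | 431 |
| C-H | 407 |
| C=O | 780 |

Let D be the O-H bond energy.
Σ(broken) = 2×780 + 3×431 = 2853
Σ(formed) = 3×407 + 1×364 + 3×D = 1585 + 3D
ΔH = Σ(broken) − Σ(formed) = (2853) − (1585 + 3D) = +1268 − 3D
Setting this equal to −166 kJ gives 3D = 1434, so D = 478 kJ/mol.

D(O-H) ≈ 478 kJ/mol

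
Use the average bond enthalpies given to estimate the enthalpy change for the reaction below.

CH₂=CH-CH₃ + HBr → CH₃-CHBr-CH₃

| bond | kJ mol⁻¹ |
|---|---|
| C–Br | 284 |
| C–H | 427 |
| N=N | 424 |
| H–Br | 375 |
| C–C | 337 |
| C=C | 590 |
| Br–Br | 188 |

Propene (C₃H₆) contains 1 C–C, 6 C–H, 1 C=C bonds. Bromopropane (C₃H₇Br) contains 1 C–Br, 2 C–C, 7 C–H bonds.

ΔH ≈ −83 kJ

Bonds broken (reactants):
  C–C: 1 × 337 = 337
  C–H: 6 × 427 = 2562
  C=C: 1 × 590 = 590
  H–Br: 1 × 375 = 375
  Σ(broken) = 3864 kJ
Bonds formed (products):
  C–Br: 1 × 284 = 284
  C–C: 2 × 337 = 674
  C–H: 7 × 427 = 2989
  Σ(formed) = 3947 kJ
ΔH = Σ(broken) − Σ(formed) = 3864 − 3947 = −83 kJ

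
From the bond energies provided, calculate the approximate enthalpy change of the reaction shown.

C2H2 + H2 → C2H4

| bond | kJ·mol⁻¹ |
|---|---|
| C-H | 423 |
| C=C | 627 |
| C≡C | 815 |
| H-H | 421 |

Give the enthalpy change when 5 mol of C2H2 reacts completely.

ΔH = −1185 kJ

Bonds broken (reactants):
  C≡C: 1 × 815 = 815
  C-H: 2 × 423 = 846
  H-H: 1 × 421 = 421
  Σ(broken) = 2082 kJ
Bonds formed (products):
  C-H: 4 × 423 = 1692
  C=C: 1 × 627 = 627
  Σ(formed) = 2319 kJ
ΔH = Σ(broken) − Σ(formed) = 2082 − 2319 = −237 kJ
For 5× the reaction as written: 5 × (−237) = −1185 kJ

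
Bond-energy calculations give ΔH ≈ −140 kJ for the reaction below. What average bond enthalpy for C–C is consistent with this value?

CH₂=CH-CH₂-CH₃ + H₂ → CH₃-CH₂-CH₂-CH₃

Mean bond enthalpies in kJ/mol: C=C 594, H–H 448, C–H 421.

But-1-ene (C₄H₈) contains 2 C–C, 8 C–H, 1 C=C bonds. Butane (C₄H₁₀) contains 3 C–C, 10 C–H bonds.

Let D be the C–C bond energy.
Σ(broken) = 2×D + 8×421 + 1×594 + 1×448 = 4410 + 2D
Σ(formed) = 3×D + 10×421 = 4210 + 3D
ΔH = Σ(broken) − Σ(formed) = (4410 + 2D) − (4210 + 3D) = +200 − D
Setting this equal to −140 kJ gives D = 340 kJ/mol.

D(C–C) ≈ 340 kJ/mol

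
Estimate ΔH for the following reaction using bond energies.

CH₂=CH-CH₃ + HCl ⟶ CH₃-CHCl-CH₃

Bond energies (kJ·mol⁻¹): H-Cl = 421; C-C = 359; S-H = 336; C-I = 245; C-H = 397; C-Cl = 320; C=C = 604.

ΔH ≈ −51 kJ

Bonds broken (reactants):
  C-C: 1 × 359 = 359
  C-H: 6 × 397 = 2382
  C=C: 1 × 604 = 604
  H-Cl: 1 × 421 = 421
  Σ(broken) = 3766 kJ
Bonds formed (products):
  C-C: 2 × 359 = 718
  C-Cl: 1 × 320 = 320
  C-H: 7 × 397 = 2779
  Σ(formed) = 3817 kJ
ΔH = Σ(broken) − Σ(formed) = 3766 − 3817 = −51 kJ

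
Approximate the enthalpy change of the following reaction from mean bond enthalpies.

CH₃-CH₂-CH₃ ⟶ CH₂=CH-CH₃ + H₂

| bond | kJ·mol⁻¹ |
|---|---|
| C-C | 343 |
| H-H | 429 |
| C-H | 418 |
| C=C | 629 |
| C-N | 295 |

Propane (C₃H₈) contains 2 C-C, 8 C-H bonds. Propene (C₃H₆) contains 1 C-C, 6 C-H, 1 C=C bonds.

ΔH ≈ +121 kJ

Bonds broken (reactants):
  C-C: 2 × 343 = 686
  C-H: 8 × 418 = 3344
  Σ(broken) = 4030 kJ
Bonds formed (products):
  C-C: 1 × 343 = 343
  C-H: 6 × 418 = 2508
  C=C: 1 × 629 = 629
  H-H: 1 × 429 = 429
  Σ(formed) = 3909 kJ
ΔH = Σ(broken) − Σ(formed) = 4030 − 3909 = +121 kJ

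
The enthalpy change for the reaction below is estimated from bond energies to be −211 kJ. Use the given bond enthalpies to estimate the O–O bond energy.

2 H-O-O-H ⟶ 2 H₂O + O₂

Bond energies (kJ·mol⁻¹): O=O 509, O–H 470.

D(O–O) ≈ 149 kJ/mol

Let D be the O–O bond energy.
Σ(broken) = 4×470 + 2×D = 1880 + 2D
Σ(formed) = 4×470 + 1×509 = 2389
ΔH = Σ(broken) − Σ(formed) = (1880 + 2D) − (2389) = −509 + 2D
Setting this equal to −211 kJ gives 2D = 298, so D = 149 kJ/mol.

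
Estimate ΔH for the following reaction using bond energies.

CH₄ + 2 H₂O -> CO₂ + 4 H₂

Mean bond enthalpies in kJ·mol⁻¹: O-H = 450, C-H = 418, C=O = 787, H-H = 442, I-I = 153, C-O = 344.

ΔH ≈ +130 kJ

Bonds broken (reactants):
  C-H: 4 × 418 = 1672
  O-H: 4 × 450 = 1800
  Σ(broken) = 3472 kJ
Bonds formed (products):
  C=O: 2 × 787 = 1574
  H-H: 4 × 442 = 1768
  Σ(formed) = 3342 kJ
ΔH = Σ(broken) − Σ(formed) = 3472 − 3342 = +130 kJ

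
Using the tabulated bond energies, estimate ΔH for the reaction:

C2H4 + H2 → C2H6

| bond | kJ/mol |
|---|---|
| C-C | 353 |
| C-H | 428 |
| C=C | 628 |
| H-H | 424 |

Bonds broken (reactants):
  C-H: 4 × 428 = 1712
  C=C: 1 × 628 = 628
  H-H: 1 × 424 = 424
  Σ(broken) = 2764 kJ
Bonds formed (products):
  C-C: 1 × 353 = 353
  C-H: 6 × 428 = 2568
  Σ(formed) = 2921 kJ
ΔH = Σ(broken) − Σ(formed) = 2764 − 2921 = −157 kJ

ΔH ≈ −157 kJ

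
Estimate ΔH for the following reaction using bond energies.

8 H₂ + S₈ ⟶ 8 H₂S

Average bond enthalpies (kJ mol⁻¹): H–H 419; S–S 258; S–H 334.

Bonds broken (reactants):
  H–H: 8 × 419 = 3352
  S–S: 8 × 258 = 2064
  Σ(broken) = 5416 kJ
Bonds formed (products):
  S–H: 16 × 334 = 5344
  Σ(formed) = 5344 kJ
ΔH = Σ(broken) − Σ(formed) = 5416 − 5344 = +72 kJ

ΔH ≈ +72 kJ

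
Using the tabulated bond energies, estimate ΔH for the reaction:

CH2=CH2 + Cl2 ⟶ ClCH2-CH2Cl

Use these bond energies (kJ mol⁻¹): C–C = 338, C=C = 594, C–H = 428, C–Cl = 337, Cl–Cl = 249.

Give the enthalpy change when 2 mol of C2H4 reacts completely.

ΔH = −338 kJ

Bonds broken (reactants):
  C–H: 4 × 428 = 1712
  C=C: 1 × 594 = 594
  Cl–Cl: 1 × 249 = 249
  Σ(broken) = 2555 kJ
Bonds formed (products):
  C–C: 1 × 338 = 338
  C–Cl: 2 × 337 = 674
  C–H: 4 × 428 = 1712
  Σ(formed) = 2724 kJ
ΔH = Σ(broken) − Σ(formed) = 2555 − 2724 = −169 kJ
For 2× the reaction as written: 2 × (−169) = −338 kJ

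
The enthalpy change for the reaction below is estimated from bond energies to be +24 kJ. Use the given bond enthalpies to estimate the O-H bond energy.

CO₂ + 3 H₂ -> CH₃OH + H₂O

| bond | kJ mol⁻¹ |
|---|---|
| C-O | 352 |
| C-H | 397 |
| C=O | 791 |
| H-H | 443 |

D(O-H) ≈ 448 kJ/mol

Let D be the O-H bond energy.
Σ(broken) = 2×791 + 3×443 = 2911
Σ(formed) = 3×397 + 1×352 + 3×D = 1543 + 3D
ΔH = Σ(broken) − Σ(formed) = (2911) − (1543 + 3D) = +1368 − 3D
Setting this equal to +24 kJ gives 3D = 1344, so D = 448 kJ/mol.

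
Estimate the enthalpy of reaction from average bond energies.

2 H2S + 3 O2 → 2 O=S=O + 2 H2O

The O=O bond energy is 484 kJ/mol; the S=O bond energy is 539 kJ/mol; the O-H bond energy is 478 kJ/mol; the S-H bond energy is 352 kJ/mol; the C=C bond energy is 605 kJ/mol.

Bonds broken (reactants):
  O=O: 3 × 484 = 1452
  S-H: 4 × 352 = 1408
  Σ(broken) = 2860 kJ
Bonds formed (products):
  O-H: 4 × 478 = 1912
  S=O: 4 × 539 = 2156
  Σ(formed) = 4068 kJ
ΔH = Σ(broken) − Σ(formed) = 2860 − 4068 = −1208 kJ

ΔH ≈ −1208 kJ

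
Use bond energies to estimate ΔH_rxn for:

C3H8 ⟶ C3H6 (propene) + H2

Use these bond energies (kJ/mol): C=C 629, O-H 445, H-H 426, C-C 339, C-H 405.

ΔH ≈ +94 kJ

Bonds broken (reactants):
  C-C: 2 × 339 = 678
  C-H: 8 × 405 = 3240
  Σ(broken) = 3918 kJ
Bonds formed (products):
  C-C: 1 × 339 = 339
  C-H: 6 × 405 = 2430
  C=C: 1 × 629 = 629
  H-H: 1 × 426 = 426
  Σ(formed) = 3824 kJ
ΔH = Σ(broken) − Σ(formed) = 3918 − 3824 = +94 kJ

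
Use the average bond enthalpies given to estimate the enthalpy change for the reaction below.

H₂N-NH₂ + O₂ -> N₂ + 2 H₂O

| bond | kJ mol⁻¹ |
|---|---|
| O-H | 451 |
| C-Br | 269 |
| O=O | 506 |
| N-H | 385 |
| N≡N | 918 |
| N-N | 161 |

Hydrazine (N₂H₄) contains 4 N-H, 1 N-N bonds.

ΔH ≈ −515 kJ

Bonds broken (reactants):
  N-H: 4 × 385 = 1540
  N-N: 1 × 161 = 161
  O=O: 1 × 506 = 506
  Σ(broken) = 2207 kJ
Bonds formed (products):
  N≡N: 1 × 918 = 918
  O-H: 4 × 451 = 1804
  Σ(formed) = 2722 kJ
ΔH = Σ(broken) − Σ(formed) = 2207 − 2722 = −515 kJ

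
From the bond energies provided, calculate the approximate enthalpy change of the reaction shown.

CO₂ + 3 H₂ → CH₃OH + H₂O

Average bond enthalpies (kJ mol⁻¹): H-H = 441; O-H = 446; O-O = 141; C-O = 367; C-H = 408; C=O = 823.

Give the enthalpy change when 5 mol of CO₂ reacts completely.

Bonds broken (reactants):
  C=O: 2 × 823 = 1646
  H-H: 3 × 441 = 1323
  Σ(broken) = 2969 kJ
Bonds formed (products):
  C-H: 3 × 408 = 1224
  C-O: 1 × 367 = 367
  O-H: 3 × 446 = 1338
  Σ(formed) = 2929 kJ
ΔH = Σ(broken) − Σ(formed) = 2969 − 2929 = +40 kJ
For 5× the reaction as written: 5 × (+40) = +200 kJ

ΔH = +200 kJ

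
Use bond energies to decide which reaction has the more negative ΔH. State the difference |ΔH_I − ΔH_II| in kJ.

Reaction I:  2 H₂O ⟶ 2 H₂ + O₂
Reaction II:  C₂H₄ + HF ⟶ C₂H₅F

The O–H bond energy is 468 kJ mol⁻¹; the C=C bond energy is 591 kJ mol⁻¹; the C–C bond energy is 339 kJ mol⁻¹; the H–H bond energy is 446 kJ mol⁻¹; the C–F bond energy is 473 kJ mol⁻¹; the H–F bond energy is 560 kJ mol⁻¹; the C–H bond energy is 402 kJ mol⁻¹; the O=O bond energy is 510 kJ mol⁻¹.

Reaction I:
  Bonds broken (reactants):
    O–H: 4 × 468 = 1872
    Σ(broken) = 1872 kJ
  Bonds formed (products):
    H–H: 2 × 446 = 892
    O=O: 1 × 510 = 510
    Σ(formed) = 1402 kJ
  ΔH_I = 1872 − 1402 = +470 kJ
Reaction II:
  Bonds broken (reactants):
    C–H: 4 × 402 = 1608
    C=C: 1 × 591 = 591
    H–F: 1 × 560 = 560
    Σ(broken) = 2759 kJ
  Bonds formed (products):
    C–C: 1 × 339 = 339
    C–F: 1 × 473 = 473
    C–H: 5 × 402 = 2010
    Σ(formed) = 2822 kJ
  ΔH_II = 2759 − 2822 = −63 kJ
ΔH_I − ΔH_II = +533 kJ, so reaction II has the more negative ΔH; |ΔH_I − ΔH_II| = 533 kJ.

Reaction II, by 533 kJ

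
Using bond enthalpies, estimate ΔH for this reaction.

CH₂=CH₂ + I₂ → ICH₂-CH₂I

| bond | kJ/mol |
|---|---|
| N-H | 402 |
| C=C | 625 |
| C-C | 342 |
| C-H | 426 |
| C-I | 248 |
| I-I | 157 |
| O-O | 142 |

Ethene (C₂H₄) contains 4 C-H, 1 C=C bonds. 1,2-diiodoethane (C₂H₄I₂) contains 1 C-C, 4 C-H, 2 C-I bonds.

Bonds broken (reactants):
  C-H: 4 × 426 = 1704
  C=C: 1 × 625 = 625
  I-I: 1 × 157 = 157
  Σ(broken) = 2486 kJ
Bonds formed (products):
  C-C: 1 × 342 = 342
  C-H: 4 × 426 = 1704
  C-I: 2 × 248 = 496
  Σ(formed) = 2542 kJ
ΔH = Σ(broken) − Σ(formed) = 2486 − 2542 = −56 kJ

ΔH ≈ −56 kJ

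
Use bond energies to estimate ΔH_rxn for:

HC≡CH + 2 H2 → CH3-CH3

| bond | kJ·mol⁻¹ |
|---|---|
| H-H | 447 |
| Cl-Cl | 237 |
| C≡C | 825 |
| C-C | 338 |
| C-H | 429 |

Bonds broken (reactants):
  C≡C: 1 × 825 = 825
  C-H: 2 × 429 = 858
  H-H: 2 × 447 = 894
  Σ(broken) = 2577 kJ
Bonds formed (products):
  C-C: 1 × 338 = 338
  C-H: 6 × 429 = 2574
  Σ(formed) = 2912 kJ
ΔH = Σ(broken) − Σ(formed) = 2577 − 2912 = −335 kJ

ΔH ≈ −335 kJ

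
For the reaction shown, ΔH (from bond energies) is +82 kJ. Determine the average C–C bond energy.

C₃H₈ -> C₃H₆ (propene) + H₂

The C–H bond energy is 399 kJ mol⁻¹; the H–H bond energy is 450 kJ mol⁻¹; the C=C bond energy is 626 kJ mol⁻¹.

Let D be the C–C bond energy.
Σ(broken) = 2×D + 8×399 = 3192 + 2D
Σ(formed) = 1×D + 6×399 + 1×626 + 1×450 = 3470 + D
ΔH = Σ(broken) − Σ(formed) = (3192 + 2D) − (3470 + D) = −278 + D
Setting this equal to +82 kJ gives D = 360 kJ/mol.

D(C–C) ≈ 360 kJ/mol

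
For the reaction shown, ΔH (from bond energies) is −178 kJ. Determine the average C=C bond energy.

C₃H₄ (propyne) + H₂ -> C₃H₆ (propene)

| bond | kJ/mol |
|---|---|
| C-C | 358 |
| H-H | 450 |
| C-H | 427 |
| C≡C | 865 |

Let D be the C=C bond energy.
Σ(broken) = 1×865 + 1×358 + 4×427 + 1×450 = 3381
Σ(formed) = 1×358 + 6×427 + 1×D = 2920 + D
ΔH = Σ(broken) − Σ(formed) = (3381) − (2920 + D) = +461 − D
Setting this equal to −178 kJ gives D = 639 kJ/mol.

D(C=C) ≈ 639 kJ/mol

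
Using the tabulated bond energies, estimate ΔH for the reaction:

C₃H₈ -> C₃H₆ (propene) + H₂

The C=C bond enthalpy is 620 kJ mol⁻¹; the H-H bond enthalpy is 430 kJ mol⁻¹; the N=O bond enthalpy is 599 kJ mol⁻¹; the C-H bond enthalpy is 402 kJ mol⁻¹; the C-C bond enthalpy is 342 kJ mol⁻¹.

ΔH ≈ +96 kJ

Bonds broken (reactants):
  C-C: 2 × 342 = 684
  C-H: 8 × 402 = 3216
  Σ(broken) = 3900 kJ
Bonds formed (products):
  C-C: 1 × 342 = 342
  C-H: 6 × 402 = 2412
  C=C: 1 × 620 = 620
  H-H: 1 × 430 = 430
  Σ(formed) = 3804 kJ
ΔH = Σ(broken) − Σ(formed) = 3900 − 3804 = +96 kJ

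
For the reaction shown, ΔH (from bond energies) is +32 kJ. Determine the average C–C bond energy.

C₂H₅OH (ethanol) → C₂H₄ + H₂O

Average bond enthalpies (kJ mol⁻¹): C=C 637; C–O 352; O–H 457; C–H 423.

D(C–C) ≈ 351 kJ/mol

Let D be the C–C bond energy.
Σ(broken) = 1×D + 5×423 + 1×352 + 1×457 = 2924 + D
Σ(formed) = 4×423 + 1×637 + 2×457 = 3243
ΔH = Σ(broken) − Σ(formed) = (2924 + D) − (3243) = −319 + D
Setting this equal to +32 kJ gives D = 351 kJ/mol.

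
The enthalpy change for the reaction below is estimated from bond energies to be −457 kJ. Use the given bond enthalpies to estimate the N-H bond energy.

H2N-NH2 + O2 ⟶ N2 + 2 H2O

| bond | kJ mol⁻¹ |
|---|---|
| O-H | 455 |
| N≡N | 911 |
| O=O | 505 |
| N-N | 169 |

Let D be the N-H bond energy.
Σ(broken) = 4×D + 1×169 + 1×505 = 674 + 4D
Σ(formed) = 1×911 + 4×455 = 2731
ΔH = Σ(broken) − Σ(formed) = (674 + 4D) − (2731) = −2057 + 4D
Setting this equal to −457 kJ gives 4D = 1600, so D = 400 kJ/mol.

D(N-H) ≈ 400 kJ/mol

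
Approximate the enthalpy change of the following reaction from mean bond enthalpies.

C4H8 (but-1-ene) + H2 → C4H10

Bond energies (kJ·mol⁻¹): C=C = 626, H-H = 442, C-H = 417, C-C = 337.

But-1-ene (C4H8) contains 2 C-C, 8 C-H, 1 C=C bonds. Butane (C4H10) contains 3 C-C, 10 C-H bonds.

ΔH ≈ −103 kJ

Bonds broken (reactants):
  C-C: 2 × 337 = 674
  C-H: 8 × 417 = 3336
  C=C: 1 × 626 = 626
  H-H: 1 × 442 = 442
  Σ(broken) = 5078 kJ
Bonds formed (products):
  C-C: 3 × 337 = 1011
  C-H: 10 × 417 = 4170
  Σ(formed) = 5181 kJ
ΔH = Σ(broken) − Σ(formed) = 5078 − 5181 = −103 kJ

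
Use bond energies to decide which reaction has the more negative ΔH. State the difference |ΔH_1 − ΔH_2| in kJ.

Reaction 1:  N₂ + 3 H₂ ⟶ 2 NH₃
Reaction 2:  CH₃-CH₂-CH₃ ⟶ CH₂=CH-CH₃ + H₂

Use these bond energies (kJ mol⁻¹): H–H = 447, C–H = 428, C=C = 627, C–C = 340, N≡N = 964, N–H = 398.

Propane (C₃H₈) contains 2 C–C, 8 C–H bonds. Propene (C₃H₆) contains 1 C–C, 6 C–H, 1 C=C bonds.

Reaction 1, by 205 kJ

Reaction 1:
  Bonds broken (reactants):
    H–H: 3 × 447 = 1341
    N≡N: 1 × 964 = 964
    Σ(broken) = 2305 kJ
  Bonds formed (products):
    N–H: 6 × 398 = 2388
    Σ(formed) = 2388 kJ
  ΔH_1 = 2305 − 2388 = −83 kJ
Reaction 2:
  Bonds broken (reactants):
    C–C: 2 × 340 = 680
    C–H: 8 × 428 = 3424
    Σ(broken) = 4104 kJ
  Bonds formed (products):
    C–C: 1 × 340 = 340
    C–H: 6 × 428 = 2568
    C=C: 1 × 627 = 627
    H–H: 1 × 447 = 447
    Σ(formed) = 3982 kJ
  ΔH_2 = 4104 − 3982 = +122 kJ
ΔH_1 − ΔH_2 = −205 kJ, so reaction 1 has the more negative ΔH; |ΔH_1 − ΔH_2| = 205 kJ.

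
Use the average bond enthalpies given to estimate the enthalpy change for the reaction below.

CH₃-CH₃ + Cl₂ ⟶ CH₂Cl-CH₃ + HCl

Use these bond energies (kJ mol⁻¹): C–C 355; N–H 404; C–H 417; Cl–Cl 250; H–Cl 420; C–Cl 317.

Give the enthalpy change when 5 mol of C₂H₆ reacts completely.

Bonds broken (reactants):
  C–C: 1 × 355 = 355
  C–H: 6 × 417 = 2502
  Cl–Cl: 1 × 250 = 250
  Σ(broken) = 3107 kJ
Bonds formed (products):
  C–C: 1 × 355 = 355
  C–Cl: 1 × 317 = 317
  C–H: 5 × 417 = 2085
  H–Cl: 1 × 420 = 420
  Σ(formed) = 3177 kJ
ΔH = Σ(broken) − Σ(formed) = 3107 − 3177 = −70 kJ
For 5× the reaction as written: 5 × (−70) = −350 kJ

ΔH = −350 kJ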